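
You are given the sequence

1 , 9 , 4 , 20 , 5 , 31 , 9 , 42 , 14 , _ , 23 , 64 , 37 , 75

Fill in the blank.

Split by position mod 2 into 2 tracks.
Stream A is 1, 4, 5, 9, 14, 23, 37, which is Fibonacci-style (each term is the sum of the two before it).
Stream B is 9, 20, 31, 42, ?, 64, 75, which is linear: a_n = -2 + 11·n.
So the missing entry in stream B is 53.

53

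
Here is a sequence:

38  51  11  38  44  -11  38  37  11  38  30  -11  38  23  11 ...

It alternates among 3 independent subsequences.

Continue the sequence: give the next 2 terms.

Split by position mod 3 into 3 tracks.
Track A: 38, 38, 38, 38, 38 (always 38).
Track B: 51, 44, 37, 30, 23 (arithmetic, step −7).
Track C: 11, -11, 11, -11, 11 (the oscillation 11·(−1)^(n+1)).
Position 16 → track A, term 6 = 38.
Term 17 comes from track B (its 6th entry): 16.

38, 16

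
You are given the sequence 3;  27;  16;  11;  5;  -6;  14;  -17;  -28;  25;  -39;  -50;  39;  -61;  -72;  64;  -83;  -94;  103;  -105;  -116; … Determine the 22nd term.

The slot pattern repeats as ABB (period 3), so there are 2 interleaved tracks.
Subsequence A: 3, 11, 14, 25, 39, 64, 103 (Fibonacci-style (each term is the sum of the two before it)).
Subsequence B: 27, 16, 5, -6, -17, -28, -39, -50, -61, -72, -83, -94, -105, -116 (arithmetic, step −11).
The 22nd slot belongs to subsequence A; its 8th term is 167.

167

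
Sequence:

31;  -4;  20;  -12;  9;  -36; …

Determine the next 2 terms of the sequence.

Split by position mod 2 into 2 tracks.
Track A is 31, 20, 9, which is linear: a_n = 42 − 11·n.
Track B is -4, -12, -36, which is geometric, ×3 each step.
The 7th slot belongs to track A; its 4th term is -2.
Term 8 comes from track B (its 4th entry): -108.

-2, -108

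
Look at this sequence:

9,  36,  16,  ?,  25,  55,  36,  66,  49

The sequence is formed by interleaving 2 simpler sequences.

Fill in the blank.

45

Taking every 2nd term gives 2 separate tracks.
Stream A: 9, 16, 25, 36, 49 (the squares 3², 4², 5², …).
Stream B: 36, ?, 55, 66 (triangular numbers n(n+1)/2 for n = 8, 9, …).
Filling stream B at index 2 by its rule yields 45.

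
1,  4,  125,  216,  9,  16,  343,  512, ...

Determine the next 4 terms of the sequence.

Positions follow the repeating pattern AABB; grouping by letter gives 2 tracks.
Subsequence A is 1, 4, 9, 16, which is consecutive squares n² from n = 1.
Subsequence B is 125, 216, 343, 512, which is the cubes 5³, 6³, 7³, ….
The 9th slot belongs to subsequence A; its 5th term is 25.
Position 10 → subsequence A, term 6 = 36.
Position 11 → subsequence B, term 5 = 729.
The 12th slot belongs to subsequence B; its 6th term is 1000.

25, 36, 729, 1000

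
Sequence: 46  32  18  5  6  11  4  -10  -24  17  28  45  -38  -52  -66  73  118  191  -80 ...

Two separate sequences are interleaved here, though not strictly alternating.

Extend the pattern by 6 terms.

The slot pattern repeats as AAABBB (period 6), so there are 2 interleaved tracks.
Subsequence A is 46, 32, 18, 4, -10, -24, -38, -52, -66, -80, which is subtracting 14 each time.
Subsequence B is 5, 6, 11, 17, 28, 45, 73, 118, 191, which is each term equals the sum of the previous two.
Term 20 comes from subsequence A (its 11th entry): -94.
The 21st slot belongs to subsequence A; its 12th term is -108.
Term 22 comes from subsequence B (its 10th entry): 309.
Position 23 falls in subsequence B as its term 11, giving 500.
The 24th slot belongs to subsequence B; its 12th term is 809.
The 25th slot belongs to subsequence A; its 13th term is -122.

-94, -108, 309, 500, 809, -122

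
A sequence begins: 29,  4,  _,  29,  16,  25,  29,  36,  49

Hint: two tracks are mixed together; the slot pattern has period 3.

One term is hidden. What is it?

The slot pattern repeats as ABB (period 3), so there are 2 interleaved tracks.
Subsequence A: 29, 29, 29. Constant 29.
Subsequence B: 4, ?, 16, 25, 36, 49. Perfect squares starting at 2².
So the missing entry in subsequence B is 9.

9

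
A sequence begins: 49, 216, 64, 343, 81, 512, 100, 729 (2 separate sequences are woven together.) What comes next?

Positions 1, 3, 5, … form one subsequence and positions 2, 4, 6, … form another.
Track A is 49, 64, 81, 100, which is the squares 7², 8², 9², ….
Track B is 216, 343, 512, 729, which is perfect cubes starting at 6³.
The 9th slot belongs to track A; its 5th term is 121.

121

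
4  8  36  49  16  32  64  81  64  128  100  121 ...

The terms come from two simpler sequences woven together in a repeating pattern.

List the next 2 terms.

Reading positions in blocks of 4 reveals the pattern AABB — 2 tracks woven together.
Track A: 4, 8, 16, 32, 64, 128. Successive powers of 2.
Track B: 36, 49, 64, 81, 100, 121. Perfect squares starting at 6².
The 13th slot belongs to track A; its 7th term is 256.
Position 14 falls in track A as its term 8, giving 512.

256, 512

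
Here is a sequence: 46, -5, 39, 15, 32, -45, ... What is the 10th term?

-405

Taking every 2nd term gives 2 separate tracks.
Track A: 46, 39, 32 (linear: a_n = 53 − 7·n).
Track B: -5, 15, -45 (geometric, ×-3 each step).
Position 10 falls in track B as its term 5, giving -405.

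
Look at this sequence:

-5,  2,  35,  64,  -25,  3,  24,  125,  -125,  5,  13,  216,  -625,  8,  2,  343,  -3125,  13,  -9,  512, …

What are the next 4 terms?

The terms cycle through 4 interleaved subsequences.
Stream A: -5, -25, -125, -625, -3125 (multiplying by 5 each time).
Stream B: 2, 3, 5, 8, 13 (each term equals the sum of the previous two).
Stream C: 35, 24, 13, 2, -9 (arithmetic with common difference −11).
Stream D: 64, 125, 216, 343, 512 (the cubes 4³, 5³, 6³, …).
Position 21 → stream A, term 6 = -15625.
Position 22 falls in stream B as its term 6, giving 21.
The 23rd slot belongs to stream C; its 6th term is -20.
The 24th slot belongs to stream D; its 6th term is 729.

-15625, 21, -20, 729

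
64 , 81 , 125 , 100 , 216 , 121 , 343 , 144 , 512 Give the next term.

169

Odd-indexed and even-indexed terms follow separate rules.
Track A: 64, 125, 216, 343, 512 — the cubes 4³, 5³, 6³, ….
Track B: 81, 100, 121, 144 — perfect squares starting at 9².
Position 10 falls in track B as its term 5, giving 169.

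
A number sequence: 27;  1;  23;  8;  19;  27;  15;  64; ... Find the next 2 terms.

Split by position mod 2 into 2 tracks.
Track A is 27, 23, 19, 15, which is linear: a_n = 31 − 4·n.
Track B is 1, 8, 27, 64, which is perfect cubes starting at 1³.
The 9th slot belongs to track A; its 5th term is 11.
Position 10 → track B, term 5 = 125.

11, 125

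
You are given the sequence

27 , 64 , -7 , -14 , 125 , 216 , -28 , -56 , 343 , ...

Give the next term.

512

Reading positions in blocks of 4 reveals the pattern AABB — 2 tracks woven together.
Stream A: 27, 64, 125, 216, 343. The cubes 3³, 4³, 5³, ….
Stream B: -7, -14, -28, -56. Geometric, ×2 each step.
Position 10 falls in stream A as its term 6, giving 512.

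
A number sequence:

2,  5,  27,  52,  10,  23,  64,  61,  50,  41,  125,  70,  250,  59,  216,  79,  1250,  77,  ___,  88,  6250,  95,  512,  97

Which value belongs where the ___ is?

343

The terms cycle through 4 interleaved subsequences.
Subsequence A: 2, 10, 50, 250, 1250, 6250. Multiplying by 5 each time.
Subsequence B: 5, 23, 41, 59, 77, 95. Arithmetic with common difference +18.
Subsequence C: 27, 64, 125, 216, ?, 512. Perfect cubes starting at 3³.
Subsequence D: 52, 61, 70, 79, 88, 97. Adding 9 each time.
So the missing entry in subsequence C is 343.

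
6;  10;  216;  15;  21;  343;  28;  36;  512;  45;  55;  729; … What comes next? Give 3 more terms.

66, 78, 1000

Reading positions in blocks of 3 reveals the pattern AAB — 2 tracks woven together.
Subsequence A = 6, 10, 15, 21, 28, 36, 45, 55: the triangular numbers T_3, T_4, ….
Subsequence B = 216, 343, 512, 729: consecutive cubes n³ from n = 6.
Position 13 falls in subsequence A as its term 9, giving 66.
Term 14 comes from subsequence A (its 10th entry): 78.
The 15th slot belongs to subsequence B; its 5th term is 1000.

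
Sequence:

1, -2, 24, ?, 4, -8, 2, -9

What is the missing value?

13

Reading positions in blocks of 4 reveals the pattern AABB — 2 tracks woven together.
Track A is 1, -2, 4, -8, which is geometric with ratio -2.
Track B is 24, ?, 2, -9, which is linear: a_n = 35 − 11·n.
Track B's pattern makes the blank 13.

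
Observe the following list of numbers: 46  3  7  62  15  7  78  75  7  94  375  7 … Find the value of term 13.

110

Taking every 3rd term gives 3 separate tracks.
Track A: 46, 62, 78, 94 — arithmetic, step +16.
Track B: 3, 15, 75, 375 — geometric with ratio 5.
Track C: 7, 7, 7, 7 — constant 7.
The 13th slot belongs to track A; its 5th term is 110.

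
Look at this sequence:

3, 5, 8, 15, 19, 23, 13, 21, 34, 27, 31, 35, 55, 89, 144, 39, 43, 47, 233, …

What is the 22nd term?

The slot pattern repeats as AAABBB (period 6), so there are 2 interleaved tracks.
Track A: 3, 5, 8, 13, 21, 34, 55, 89, 144, 233 (a Fibonacci-like recurrence a_n = a_{n-1} + a_{n-2}).
Track B: 15, 19, 23, 27, 31, 35, 39, 43, 47 (arithmetic with common difference +4).
Position 22 → track B, term 10 = 51.

51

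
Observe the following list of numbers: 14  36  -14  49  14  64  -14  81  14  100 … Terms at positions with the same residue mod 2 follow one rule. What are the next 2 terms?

-14, 121

The terms cycle through 2 interleaved subsequences.
Track A: 14, -14, 14, -14, 14 (oscillating between 14 and -14).
Track B: 36, 49, 64, 81, 100 (consecutive squares n² from n = 6).
Position 11 falls in track A as its term 6, giving -14.
Position 12 → track B, term 6 = 121.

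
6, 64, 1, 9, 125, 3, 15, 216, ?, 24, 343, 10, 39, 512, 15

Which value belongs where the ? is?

Taking every 3rd term gives 3 separate tracks.
Track A: 6, 9, 15, 24, 39 — a Fibonacci-like recurrence a_n = a_{n-1} + a_{n-2}.
Track B: 64, 125, 216, 343, 512 — perfect cubes starting at 4³.
Track C: 1, 3, ?, 10, 15 — triangular numbers n(n+1)/2 for n = 1, 2, ….
So the missing entry in track C is 6.

6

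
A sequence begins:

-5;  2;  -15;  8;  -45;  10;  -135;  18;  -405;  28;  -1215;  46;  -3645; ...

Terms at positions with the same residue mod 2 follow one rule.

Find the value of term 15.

-10935

The terms cycle through 2 interleaved subsequences.
Track A = -5, -15, -45, -135, -405, -1215, -3645: geometric with ratio 3.
Track B = 2, 8, 10, 18, 28, 46: each term equals the sum of the previous two.
Position 15 falls in track A as its term 8, giving -10935.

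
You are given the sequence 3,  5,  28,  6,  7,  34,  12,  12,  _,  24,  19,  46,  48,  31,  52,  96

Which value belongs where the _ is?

Split by position mod 3 into 3 tracks.
Track A = 3, 6, 12, 24, 48, 96: a geometric progression (common ratio 2).
Track B = 5, 7, 12, 19, 31: Fibonacci-style (each term is the sum of the two before it).
Track C = 28, 34, ?, 46, 52: arithmetic, step +6.
Track C's pattern makes the blank 40.

40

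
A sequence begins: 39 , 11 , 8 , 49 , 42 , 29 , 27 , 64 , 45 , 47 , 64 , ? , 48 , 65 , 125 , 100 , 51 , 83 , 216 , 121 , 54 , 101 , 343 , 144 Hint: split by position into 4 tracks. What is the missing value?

81

Taking every 4th term gives 4 separate tracks.
Subsequence A: 39, 42, 45, 48, 51, 54 (arithmetic, step +3).
Subsequence B: 11, 29, 47, 65, 83, 101 (arithmetic, step +18).
Subsequence C: 8, 27, 64, 125, 216, 343 (consecutive cubes n³ from n = 2).
Subsequence D: 49, 64, ?, 100, 121, 144 (perfect squares starting at 7²).
Subsequence D's pattern makes the blank 81.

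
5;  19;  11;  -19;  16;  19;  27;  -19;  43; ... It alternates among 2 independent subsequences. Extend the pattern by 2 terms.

Positions 1, 3, 5, … form one subsequence and positions 2, 4, 6, … form another.
Subsequence A is 5, 11, 16, 27, 43, which is a Fibonacci-like recurrence a_n = a_{n-1} + a_{n-2}.
Subsequence B is 19, -19, 19, -19, which is alternating ±19.
Position 10 → subsequence B, term 5 = 19.
Position 11 → subsequence A, term 6 = 70.

19, 70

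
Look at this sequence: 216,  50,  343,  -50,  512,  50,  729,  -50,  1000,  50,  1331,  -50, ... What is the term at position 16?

Split by position mod 2 into 2 tracks.
Subsequence A is 216, 343, 512, 729, 1000, 1331, which is perfect cubes starting at 6³.
Subsequence B is 50, -50, 50, -50, 50, -50, which is the oscillation 50·(−1)^(n+1).
Term 16 comes from subsequence B (its 8th entry): -50.

-50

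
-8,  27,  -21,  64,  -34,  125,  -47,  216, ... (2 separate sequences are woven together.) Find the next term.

-60

Taking every 2nd term gives 2 separate tracks.
Track A is -8, -21, -34, -47, which is arithmetic with common difference −13.
Track B is 27, 64, 125, 216, which is perfect cubes starting at 3³.
Position 9 falls in track A as its term 5, giving -60.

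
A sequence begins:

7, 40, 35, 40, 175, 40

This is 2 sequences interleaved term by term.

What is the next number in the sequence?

875

Taking every 2nd term gives 2 separate tracks.
Track A = 7, 35, 175: geometric with ratio 5.
Track B = 40, 40, 40: constant 40.
Term 7 comes from track A (its 4th entry): 875.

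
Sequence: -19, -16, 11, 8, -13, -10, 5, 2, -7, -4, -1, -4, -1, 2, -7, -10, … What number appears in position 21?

11

Reading positions in blocks of 4 reveals the pattern AABB — 2 tracks woven together.
Stream A = -19, -16, -13, -10, -7, -4, -1, 2: arithmetic, step +3.
Stream B = 11, 8, 5, 2, -1, -4, -7, -10: linear: a_n = 14 − 3·n.
Term 21 comes from stream A (its 11th entry): 11.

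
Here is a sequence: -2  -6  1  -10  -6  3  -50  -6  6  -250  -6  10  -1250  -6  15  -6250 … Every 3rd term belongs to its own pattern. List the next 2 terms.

Read the sequence 3 terms at a time; column i is its own pattern.
Subsequence A: -2, -10, -50, -250, -1250, -6250 (a geometric progression (common ratio 5)).
Subsequence B: -6, -6, -6, -6, -6 (always -6).
Subsequence C: 1, 3, 6, 10, 15 (the triangular numbers T_1, T_2, …).
Position 17 → subsequence B, term 6 = -6.
The 18th slot belongs to subsequence C; its 6th term is 21.

-6, 21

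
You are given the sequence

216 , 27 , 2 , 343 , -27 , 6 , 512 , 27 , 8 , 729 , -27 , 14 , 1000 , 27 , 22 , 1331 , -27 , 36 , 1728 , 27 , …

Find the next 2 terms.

Split by position mod 3: positions 1, 4, 7, … form one track, and each other residue class forms its own.
Track A is 216, 343, 512, 729, 1000, 1331, 1728, which is consecutive cubes n³ from n = 6.
Track B is 27, -27, 27, -27, 27, -27, 27, which is the oscillation 27·(−1)^(n+1).
Track C is 2, 6, 8, 14, 22, 36, which is a Fibonacci-like recurrence a_n = a_{n-1} + a_{n-2}.
Position 21 → track C, term 7 = 58.
Position 22 falls in track A as its term 8, giving 2197.

58, 2197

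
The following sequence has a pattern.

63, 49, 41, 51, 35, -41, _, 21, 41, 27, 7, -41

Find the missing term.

39

Split by position mod 3 into 3 tracks.
Track A is 63, 51, ?, 27, which is linear: a_n = 75 − 12·n.
Track B is 49, 35, 21, 7, which is subtracting 14 each time.
Track C is 41, -41, 41, -41, which is alternating ±41.
So the missing entry in track A is 39.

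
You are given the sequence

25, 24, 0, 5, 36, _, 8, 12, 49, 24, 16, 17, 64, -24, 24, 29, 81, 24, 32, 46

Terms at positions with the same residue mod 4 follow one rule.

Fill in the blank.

-24

Split by position mod 4: positions 1, 5, 9, … form one track, and each other residue class forms its own.
Subsequence A = 25, 36, 49, 64, 81: the squares 5², 6², 7², ….
Subsequence B = 24, ?, 24, -24, 24: oscillating between 24 and -24.
Subsequence C = 0, 8, 16, 24, 32: linear: a_n = -8 + 8·n.
Subsequence D = 5, 12, 17, 29, 46: Fibonacci-style (each term is the sum of the two before it).
Subsequence B's pattern makes the blank -24.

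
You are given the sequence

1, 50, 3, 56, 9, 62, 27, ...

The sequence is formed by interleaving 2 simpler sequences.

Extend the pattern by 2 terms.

68, 81

Positions 1, 3, 5, … form one subsequence and positions 2, 4, 6, … form another.
Subsequence A: 1, 3, 9, 27 (powers of 3).
Subsequence B: 50, 56, 62 (arithmetic, step +6).
The 8th slot belongs to subsequence B; its 4th term is 68.
Position 9 → subsequence A, term 5 = 81.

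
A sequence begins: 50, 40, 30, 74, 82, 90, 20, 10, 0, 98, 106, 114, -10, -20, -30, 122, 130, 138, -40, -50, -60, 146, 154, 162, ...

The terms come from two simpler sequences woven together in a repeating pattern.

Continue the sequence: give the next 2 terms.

Reading positions in blocks of 6 reveals the pattern AAABBB — 2 tracks woven together.
Stream A: 50, 40, 30, 20, 10, 0, -10, -20, -30, -40, -50, -60 (arithmetic with common difference −10).
Stream B: 74, 82, 90, 98, 106, 114, 122, 130, 138, 146, 154, 162 (linear: a_n = 66 + 8·n).
Position 25 falls in stream A as its term 13, giving -70.
Term 26 comes from stream A (its 14th entry): -80.

-70, -80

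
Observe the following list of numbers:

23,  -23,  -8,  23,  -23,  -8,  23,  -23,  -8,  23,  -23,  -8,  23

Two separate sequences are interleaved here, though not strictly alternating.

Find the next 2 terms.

The slot pattern repeats as AAB (period 3), so there are 2 interleaved tracks.
Track A: 23, -23, 23, -23, 23, -23, 23, -23, 23. Alternating ±23.
Track B: -8, -8, -8, -8. Constant -8.
The 14th slot belongs to track A; its 10th term is -23.
Position 15 falls in track B as its term 5, giving -8.

-23, -8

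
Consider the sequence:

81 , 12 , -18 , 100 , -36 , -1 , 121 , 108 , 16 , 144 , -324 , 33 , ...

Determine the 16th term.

196

Read the sequence 3 terms at a time; column i is its own pattern.
Stream A: 81, 100, 121, 144 (consecutive squares n² from n = 9).
Stream B: 12, -36, 108, -324 (geometric with ratio -3).
Stream C: -18, -1, 16, 33 (arithmetic, step +17).
Position 16 falls in stream A as its term 6, giving 196.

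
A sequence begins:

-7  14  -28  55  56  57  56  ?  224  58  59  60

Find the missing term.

Reading positions in blocks of 6 reveals the pattern AAABBB — 2 tracks woven together.
Stream A: -7, 14, -28, 56, ?, 224. A geometric progression (common ratio -2).
Stream B: 55, 56, 57, 58, 59, 60. Adding 1 each time.
The gap is stream A's term 5; the rule gives -112.

-112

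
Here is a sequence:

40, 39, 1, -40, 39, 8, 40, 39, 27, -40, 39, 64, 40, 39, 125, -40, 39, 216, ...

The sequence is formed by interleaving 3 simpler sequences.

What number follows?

40

Split by position mod 3: positions 1, 4, 7, … form one track, and each other residue class forms its own.
Stream A: 40, -40, 40, -40, 40, -40. The oscillation 40·(−1)^(n+1).
Stream B: 39, 39, 39, 39, 39, 39. Always 39.
Stream C: 1, 8, 27, 64, 125, 216. The cubes 1³, 2³, 3³, ….
Term 19 comes from stream A (its 7th entry): 40.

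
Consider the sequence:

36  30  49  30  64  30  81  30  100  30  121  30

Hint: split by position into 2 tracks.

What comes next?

Odd-indexed and even-indexed terms follow separate rules.
Stream A: 36, 49, 64, 81, 100, 121 — consecutive squares n² from n = 6.
Stream B: 30, 30, 30, 30, 30, 30 — always 30.
The 13th slot belongs to stream A; its 7th term is 144.

144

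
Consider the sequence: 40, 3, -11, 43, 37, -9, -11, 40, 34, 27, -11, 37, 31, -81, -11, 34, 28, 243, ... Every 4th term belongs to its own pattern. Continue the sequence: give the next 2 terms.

Read the sequence 4 terms at a time; column i is its own pattern.
Stream A = 40, 37, 34, 31, 28: subtracting 3 each time.
Stream B = 3, -9, 27, -81, 243: multiplying by -3 each time.
Stream C = -11, -11, -11, -11: always -11.
Stream D = 43, 40, 37, 34: subtracting 3 each time.
The 19th slot belongs to stream C; its 5th term is -11.
Position 20 → stream D, term 5 = 31.

-11, 31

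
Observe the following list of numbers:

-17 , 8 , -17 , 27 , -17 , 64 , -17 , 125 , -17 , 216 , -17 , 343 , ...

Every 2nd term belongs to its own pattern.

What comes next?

-17

Taking every 2nd term gives 2 separate tracks.
Track A: -17, -17, -17, -17, -17, -17 — always -17.
Track B: 8, 27, 64, 125, 216, 343 — consecutive cubes n³ from n = 2.
Term 13 comes from track A (its 7th entry): -17.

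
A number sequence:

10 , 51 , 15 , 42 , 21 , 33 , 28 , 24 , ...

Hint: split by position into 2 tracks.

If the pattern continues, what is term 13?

Positions 1, 3, 5, … form one subsequence and positions 2, 4, 6, … form another.
Stream A: 10, 15, 21, 28 (triangular numbers starting at T_4).
Stream B: 51, 42, 33, 24 (arithmetic with common difference −9).
The 13th slot belongs to stream A; its 7th term is 55.

55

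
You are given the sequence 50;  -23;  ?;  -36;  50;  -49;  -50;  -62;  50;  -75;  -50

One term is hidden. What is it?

-50

Taking every 2nd term gives 2 separate tracks.
Track A = 50, ?, 50, -50, 50, -50: alternating ±50.
Track B = -23, -36, -49, -62, -75: subtracting 13 each time.
So the missing entry in track A is -50.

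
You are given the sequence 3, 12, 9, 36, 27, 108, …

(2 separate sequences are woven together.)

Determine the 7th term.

Odd-indexed and even-indexed terms follow separate rules.
Track A = 3, 9, 27: successive powers of 3.
Track B = 12, 36, 108: geometric with ratio 3.
Position 7 → track A, term 4 = 81.

81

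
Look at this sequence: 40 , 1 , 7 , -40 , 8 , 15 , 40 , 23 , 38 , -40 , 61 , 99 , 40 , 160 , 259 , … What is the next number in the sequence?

-40

Positions follow the repeating pattern ABB; grouping by letter gives 2 tracks.
Subsequence A is 40, -40, 40, -40, 40, which is the oscillation 40·(−1)^(n+1).
Subsequence B is 1, 7, 8, 15, 23, 38, 61, 99, 160, 259, which is Fibonacci-style (each term is the sum of the two before it).
Term 16 comes from subsequence A (its 6th entry): -40.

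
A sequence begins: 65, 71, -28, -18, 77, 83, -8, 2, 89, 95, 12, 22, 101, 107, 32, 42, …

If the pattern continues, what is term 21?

125

Positions follow the repeating pattern AABB; grouping by letter gives 2 tracks.
Subsequence A: 65, 71, 77, 83, 89, 95, 101, 107. Adding 6 each time.
Subsequence B: -28, -18, -8, 2, 12, 22, 32, 42. Arithmetic, step +10.
Term 21 comes from subsequence A (its 11th entry): 125.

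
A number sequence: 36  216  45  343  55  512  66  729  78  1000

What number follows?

The terms cycle through 2 interleaved subsequences.
Track A: 36, 45, 55, 66, 78. Triangular numbers starting at T_8.
Track B: 216, 343, 512, 729, 1000. The cubes 6³, 7³, 8³, ….
Position 11 → track A, term 6 = 91.

91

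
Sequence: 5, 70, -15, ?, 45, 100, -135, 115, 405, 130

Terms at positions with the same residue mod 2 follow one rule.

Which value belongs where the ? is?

Split by position mod 2 into 2 tracks.
Track A: 5, -15, 45, -135, 405 — multiplying by -3 each time.
Track B: 70, ?, 100, 115, 130 — adding 15 each time.
The gap is track B's term 2; the rule gives 85.

85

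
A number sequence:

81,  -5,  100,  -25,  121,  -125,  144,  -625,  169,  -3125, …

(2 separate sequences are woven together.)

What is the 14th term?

Odd-indexed and even-indexed terms follow separate rules.
Track A = 81, 100, 121, 144, 169: perfect squares starting at 9².
Track B = -5, -25, -125, -625, -3125: geometric with ratio 5.
Term 14 comes from track B (its 7th entry): -78125.

-78125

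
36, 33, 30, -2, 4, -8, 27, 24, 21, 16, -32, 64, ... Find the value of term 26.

-3

Reading positions in blocks of 6 reveals the pattern AAABBB — 2 tracks woven together.
Subsequence A: 36, 33, 30, 27, 24, 21 — linear: a_n = 39 − 3·n.
Subsequence B: -2, 4, -8, 16, -32, 64 — multiplying by -2 each time.
Position 26 → subsequence A, term 14 = -3.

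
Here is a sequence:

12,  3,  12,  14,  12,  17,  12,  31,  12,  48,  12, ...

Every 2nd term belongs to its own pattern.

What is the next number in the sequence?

Taking every 2nd term gives 2 separate tracks.
Track A is 12, 12, 12, 12, 12, 12, which is the constant sequence 12.
Track B is 3, 14, 17, 31, 48, which is a Fibonacci-like recurrence a_n = a_{n-1} + a_{n-2}.
Position 12 → track B, term 6 = 79.

79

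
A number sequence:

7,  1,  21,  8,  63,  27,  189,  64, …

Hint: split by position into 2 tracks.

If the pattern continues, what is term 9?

The terms cycle through 2 interleaved subsequences.
Stream A is 7, 21, 63, 189, which is a geometric progression (common ratio 3).
Stream B is 1, 8, 27, 64, which is the cubes 1³, 2³, 3³, ….
Term 9 comes from stream A (its 5th entry): 567.

567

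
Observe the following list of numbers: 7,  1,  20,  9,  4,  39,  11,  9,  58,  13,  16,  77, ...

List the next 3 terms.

Taking every 3rd term gives 3 separate tracks.
Stream A = 7, 9, 11, 13: adding 2 each time.
Stream B = 1, 4, 9, 16: the squares 1², 2², 3², ….
Stream C = 20, 39, 58, 77: arithmetic with common difference +19.
Position 13 falls in stream A as its term 5, giving 15.
Term 14 comes from stream B (its 5th entry): 25.
Term 15 comes from stream C (its 5th entry): 96.

15, 25, 96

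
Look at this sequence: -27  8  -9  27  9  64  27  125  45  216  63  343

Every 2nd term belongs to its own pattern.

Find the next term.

81

Split by position mod 2 into 2 tracks.
Track A: -27, -9, 9, 27, 45, 63 — arithmetic with common difference +18.
Track B: 8, 27, 64, 125, 216, 343 — consecutive cubes n³ from n = 2.
Position 13 → track A, term 7 = 81.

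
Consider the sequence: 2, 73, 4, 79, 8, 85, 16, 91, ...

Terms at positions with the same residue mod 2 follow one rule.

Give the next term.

The terms cycle through 2 interleaved subsequences.
Track A = 2, 4, 8, 16: successive powers of 2.
Track B = 73, 79, 85, 91: arithmetic, step +6.
Position 9 → track A, term 5 = 32.

32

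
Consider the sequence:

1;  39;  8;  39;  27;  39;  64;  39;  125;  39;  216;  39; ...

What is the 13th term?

343

Taking every 2nd term gives 2 separate tracks.
Track A: 1, 8, 27, 64, 125, 216 — consecutive cubes n³ from n = 1.
Track B: 39, 39, 39, 39, 39, 39 — always 39.
Position 13 → track A, term 7 = 343.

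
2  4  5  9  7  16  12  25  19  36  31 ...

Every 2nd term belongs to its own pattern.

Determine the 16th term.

81

Split by position mod 2 into 2 tracks.
Stream A = 2, 5, 7, 12, 19, 31: each term equals the sum of the previous two.
Stream B = 4, 9, 16, 25, 36: perfect squares starting at 2².
Position 16 falls in stream B as its term 8, giving 81.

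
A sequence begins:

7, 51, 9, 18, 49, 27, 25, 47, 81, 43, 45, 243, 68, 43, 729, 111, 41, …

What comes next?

Split by position mod 3 into 3 tracks.
Track A: 7, 18, 25, 43, 68, 111 — a Fibonacci-like recurrence a_n = a_{n-1} + a_{n-2}.
Track B: 51, 49, 47, 45, 43, 41 — arithmetic with common difference −2.
Track C: 9, 27, 81, 243, 729 — successive powers of 3.
Position 18 → track C, term 6 = 2187.

2187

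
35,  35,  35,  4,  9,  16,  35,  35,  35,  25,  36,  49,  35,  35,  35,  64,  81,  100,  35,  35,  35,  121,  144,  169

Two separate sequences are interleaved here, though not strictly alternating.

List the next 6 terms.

35, 35, 35, 196, 225, 256

Positions follow the repeating pattern AAABBB; grouping by letter gives 2 tracks.
Track A = 35, 35, 35, 35, 35, 35, 35, 35, 35, 35, 35, 35: constant 35.
Track B = 4, 9, 16, 25, 36, 49, 64, 81, 100, 121, 144, 169: the squares 2², 3², 4², ….
The 25th slot belongs to track A; its 13th term is 35.
The 26th slot belongs to track A; its 14th term is 35.
Term 27 comes from track A (its 15th entry): 35.
Term 28 comes from track B (its 13th entry): 196.
Position 29 falls in track B as its term 14, giving 225.
Term 30 comes from track B (its 15th entry): 256.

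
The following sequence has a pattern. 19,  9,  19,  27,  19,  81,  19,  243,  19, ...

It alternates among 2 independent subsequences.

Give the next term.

729

Odd-indexed and even-indexed terms follow separate rules.
Track A is 19, 19, 19, 19, 19, which is constant 19.
Track B is 9, 27, 81, 243, which is powers of 3.
Position 10 → track B, term 5 = 729.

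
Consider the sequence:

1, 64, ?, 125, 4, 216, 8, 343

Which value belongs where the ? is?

2

Odd-indexed and even-indexed terms follow separate rules.
Track A: 1, ?, 4, 8 — powers of 2.
Track B: 64, 125, 216, 343 — the cubes 4³, 5³, 6³, ….
Filling track A at index 2 by its rule yields 2.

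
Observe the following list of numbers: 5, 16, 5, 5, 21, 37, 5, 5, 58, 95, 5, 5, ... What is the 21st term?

The slot pattern repeats as AABB (period 4), so there are 2 interleaved tracks.
Track A is 5, 16, 21, 37, 58, 95, which is each term equals the sum of the previous two.
Track B is 5, 5, 5, 5, 5, 5, which is the constant sequence 5.
Position 21 falls in track A as its term 11, giving 1050.

1050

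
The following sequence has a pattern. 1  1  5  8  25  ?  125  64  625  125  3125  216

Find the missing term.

27

Taking every 2nd term gives 2 separate tracks.
Track A: 1, 5, 25, 125, 625, 3125 — powers 5^0, 5^1, 5^2, ….
Track B: 1, 8, ?, 64, 125, 216 — the cubes 1³, 2³, 3³, ….
Filling track B at index 3 by its rule yields 27.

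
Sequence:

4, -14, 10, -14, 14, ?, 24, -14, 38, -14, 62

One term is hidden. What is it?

-14

Taking every 2nd term gives 2 separate tracks.
Track A: 4, 10, 14, 24, 38, 62. A Fibonacci-like recurrence a_n = a_{n-1} + a_{n-2}.
Track B: -14, -14, ?, -14, -14. The constant sequence -14.
So the missing entry in track B is -14.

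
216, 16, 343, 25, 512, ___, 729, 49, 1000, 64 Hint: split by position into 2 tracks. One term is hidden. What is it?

36

Positions 1, 3, 5, … form one subsequence and positions 2, 4, 6, … form another.
Track A: 216, 343, 512, 729, 1000. Perfect cubes starting at 6³.
Track B: 16, 25, ?, 49, 64. The squares 4², 5², 6², ….
The gap is track B's term 3; the rule gives 36.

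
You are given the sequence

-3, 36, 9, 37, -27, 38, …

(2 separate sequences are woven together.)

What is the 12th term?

Split by position mod 2 into 2 tracks.
Stream A = -3, 9, -27: geometric, ×-3 each step.
Stream B = 36, 37, 38: arithmetic, step +1.
Position 12 → stream B, term 6 = 41.

41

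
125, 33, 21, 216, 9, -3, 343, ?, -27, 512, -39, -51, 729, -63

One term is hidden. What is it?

-15

The slot pattern repeats as ABB (period 3), so there are 2 interleaved tracks.
Track A = 125, 216, 343, 512, 729: perfect cubes starting at 5³.
Track B = 33, 21, 9, -3, ?, -27, -39, -51, -63: subtracting 12 each time.
The gap is track B's term 5; the rule gives -15.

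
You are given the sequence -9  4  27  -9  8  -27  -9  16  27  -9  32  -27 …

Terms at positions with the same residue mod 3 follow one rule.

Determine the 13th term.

-9

Read the sequence 3 terms at a time; column i is its own pattern.
Track A is -9, -9, -9, -9, which is the constant sequence -9.
Track B is 4, 8, 16, 32, which is powers of 2.
Track C is 27, -27, 27, -27, which is the oscillation 27·(−1)^(n+1).
Term 13 comes from track A (its 5th entry): -9.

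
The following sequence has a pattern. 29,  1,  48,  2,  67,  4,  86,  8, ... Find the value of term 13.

143

Taking every 2nd term gives 2 separate tracks.
Track A: 29, 48, 67, 86. Arithmetic, step +19.
Track B: 1, 2, 4, 8. Powers of 2.
Position 13 falls in track A as its term 7, giving 143.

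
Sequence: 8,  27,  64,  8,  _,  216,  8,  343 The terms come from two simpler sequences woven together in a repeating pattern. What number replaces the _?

125

Reading positions in blocks of 3 reveals the pattern ABB — 2 tracks woven together.
Track A: 8, 8, 8 (the constant sequence 8).
Track B: 27, 64, ?, 216, 343 (perfect cubes starting at 3³).
Filling track B at index 3 by its rule yields 125.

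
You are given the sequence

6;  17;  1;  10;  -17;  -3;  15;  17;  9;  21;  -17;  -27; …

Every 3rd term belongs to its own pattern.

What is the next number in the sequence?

Taking every 3rd term gives 3 separate tracks.
Track A = 6, 10, 15, 21: triangular numbers starting at T_3.
Track B = 17, -17, 17, -17: the oscillation 17·(−1)^(n+1).
Track C = 1, -3, 9, -27: geometric, ×-3 each step.
The 13th slot belongs to track A; its 5th term is 28.

28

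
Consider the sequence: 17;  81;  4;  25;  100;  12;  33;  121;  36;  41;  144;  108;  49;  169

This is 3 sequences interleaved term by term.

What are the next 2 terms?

324, 57

Taking every 3rd term gives 3 separate tracks.
Subsequence A: 17, 25, 33, 41, 49. Arithmetic with common difference +8.
Subsequence B: 81, 100, 121, 144, 169. The squares 9², 10², 11², ….
Subsequence C: 4, 12, 36, 108. Multiplying by 3 each time.
Term 15 comes from subsequence C (its 5th entry): 324.
Position 16 falls in subsequence A as its term 6, giving 57.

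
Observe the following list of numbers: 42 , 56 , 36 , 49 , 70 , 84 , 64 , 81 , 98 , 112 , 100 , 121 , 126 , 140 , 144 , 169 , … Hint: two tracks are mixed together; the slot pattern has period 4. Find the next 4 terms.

The slot pattern repeats as AABB (period 4), so there are 2 interleaved tracks.
Stream A = 42, 56, 70, 84, 98, 112, 126, 140: arithmetic with common difference +14.
Stream B = 36, 49, 64, 81, 100, 121, 144, 169: consecutive squares n² from n = 6.
Position 17 falls in stream A as its term 9, giving 154.
Term 18 comes from stream A (its 10th entry): 168.
Position 19 → stream B, term 9 = 196.
Position 20 falls in stream B as its term 10, giving 225.

154, 168, 196, 225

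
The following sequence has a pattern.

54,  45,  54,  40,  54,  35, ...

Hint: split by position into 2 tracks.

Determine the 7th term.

Split by position mod 2 into 2 tracks.
Track A: 54, 54, 54 — always 54.
Track B: 45, 40, 35 — arithmetic with common difference −5.
Term 7 comes from track A (its 4th entry): 54.

54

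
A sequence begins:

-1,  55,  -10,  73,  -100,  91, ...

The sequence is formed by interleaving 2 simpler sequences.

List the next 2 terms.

The terms cycle through 2 interleaved subsequences.
Track A = -1, -10, -100: multiplying by 10 each time.
Track B = 55, 73, 91: arithmetic with common difference +18.
Term 7 comes from track A (its 4th entry): -1000.
The 8th slot belongs to track B; its 4th term is 109.

-1000, 109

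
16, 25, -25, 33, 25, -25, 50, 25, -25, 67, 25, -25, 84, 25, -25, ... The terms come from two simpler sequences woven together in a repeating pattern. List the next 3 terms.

The slot pattern repeats as ABB (period 3), so there are 2 interleaved tracks.
Stream A = 16, 33, 50, 67, 84: arithmetic, step +17.
Stream B = 25, -25, 25, -25, 25, -25, 25, -25, 25, -25: the oscillation 25·(−1)^(n+1).
Position 16 falls in stream A as its term 6, giving 101.
The 17th slot belongs to stream B; its 11th term is 25.
Position 18 falls in stream B as its term 12, giving -25.

101, 25, -25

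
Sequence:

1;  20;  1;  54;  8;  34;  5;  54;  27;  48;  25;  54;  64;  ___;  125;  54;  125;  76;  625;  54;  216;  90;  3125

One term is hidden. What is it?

Read the sequence 4 terms at a time; column i is its own pattern.
Track A: 1, 8, 27, 64, 125, 216 (the cubes 1³, 2³, 3³, …).
Track B: 20, 34, 48, ?, 76, 90 (arithmetic with common difference +14).
Track C: 1, 5, 25, 125, 625, 3125 (successive powers of 5).
Track D: 54, 54, 54, 54, 54 (always 54).
The gap is track B's term 4; the rule gives 62.

62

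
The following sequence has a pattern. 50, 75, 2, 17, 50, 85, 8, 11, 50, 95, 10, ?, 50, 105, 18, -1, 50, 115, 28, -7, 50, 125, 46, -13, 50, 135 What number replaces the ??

5

The terms cycle through 4 interleaved subsequences.
Track A is 50, 50, 50, 50, 50, 50, 50, which is constant 50.
Track B is 75, 85, 95, 105, 115, 125, 135, which is arithmetic, step +10.
Track C is 2, 8, 10, 18, 28, 46, which is Fibonacci-style (each term is the sum of the two before it).
Track D is 17, 11, ?, -1, -7, -13, which is arithmetic, step −6.
Filling track D at index 3 by its rule yields 5.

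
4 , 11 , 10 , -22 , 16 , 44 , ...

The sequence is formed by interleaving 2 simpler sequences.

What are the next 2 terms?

22, -88

Split by position mod 2 into 2 tracks.
Subsequence A: 4, 10, 16. Arithmetic, step +6.
Subsequence B: 11, -22, 44. Geometric, ×-2 each step.
The 7th slot belongs to subsequence A; its 4th term is 22.
Position 8 falls in subsequence B as its term 4, giving -88.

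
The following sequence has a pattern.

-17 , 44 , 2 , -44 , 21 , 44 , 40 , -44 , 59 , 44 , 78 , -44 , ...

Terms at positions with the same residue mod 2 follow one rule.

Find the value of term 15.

Odd-indexed and even-indexed terms follow separate rules.
Subsequence A: -17, 2, 21, 40, 59, 78. Arithmetic, step +19.
Subsequence B: 44, -44, 44, -44, 44, -44. Alternating ±44.
Position 15 falls in subsequence A as its term 8, giving 116.

116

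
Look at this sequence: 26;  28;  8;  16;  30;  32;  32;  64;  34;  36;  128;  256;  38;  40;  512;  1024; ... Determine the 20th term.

Reading positions in blocks of 4 reveals the pattern AABB — 2 tracks woven together.
Subsequence A = 26, 28, 30, 32, 34, 36, 38, 40: linear: a_n = 24 + 2·n.
Subsequence B = 8, 16, 32, 64, 128, 256, 512, 1024: powers 2^3, 2^4, 2^5, ….
Position 20 falls in subsequence B as its term 10, giving 4096.

4096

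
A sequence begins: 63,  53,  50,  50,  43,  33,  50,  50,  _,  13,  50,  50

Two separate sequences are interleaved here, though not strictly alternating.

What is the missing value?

Reading positions in blocks of 4 reveals the pattern AABB — 2 tracks woven together.
Subsequence A = 63, 53, 43, 33, ?, 13: arithmetic, step −10.
Subsequence B = 50, 50, 50, 50, 50, 50: always 50.
Subsequence A's pattern makes the blank 23.

23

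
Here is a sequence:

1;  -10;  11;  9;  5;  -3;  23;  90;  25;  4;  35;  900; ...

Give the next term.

Taking every 4th term gives 4 separate tracks.
Stream A: 1, 5, 25 (successive powers of 5).
Stream B: -10, -3, 4 (linear: a_n = -17 + 7·n).
Stream C: 11, 23, 35 (arithmetic, step +12).
Stream D: 9, 90, 900 (multiplying by 10 each time).
Term 13 comes from stream A (its 4th entry): 125.

125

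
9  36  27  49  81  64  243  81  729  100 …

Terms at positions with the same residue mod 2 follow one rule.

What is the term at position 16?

The terms cycle through 2 interleaved subsequences.
Track A: 9, 27, 81, 243, 729. Powers of 3.
Track B: 36, 49, 64, 81, 100. The squares 6², 7², 8², ….
The 16th slot belongs to track B; its 8th term is 169.

169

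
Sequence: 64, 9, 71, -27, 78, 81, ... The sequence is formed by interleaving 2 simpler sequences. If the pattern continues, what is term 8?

-243

Positions 1, 3, 5, … form one subsequence and positions 2, 4, 6, … form another.
Subsequence A is 64, 71, 78, which is arithmetic, step +7.
Subsequence B is 9, -27, 81, which is a geometric progression (common ratio -3).
Term 8 comes from subsequence B (its 4th entry): -243.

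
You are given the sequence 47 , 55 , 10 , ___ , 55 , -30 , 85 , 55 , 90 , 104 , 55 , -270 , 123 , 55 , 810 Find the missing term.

66

Taking every 3rd term gives 3 separate tracks.
Track A is 47, ?, 85, 104, 123, which is arithmetic with common difference +19.
Track B is 55, 55, 55, 55, 55, which is the constant sequence 55.
Track C is 10, -30, 90, -270, 810, which is geometric with ratio -3.
Track A's pattern makes the blank 66.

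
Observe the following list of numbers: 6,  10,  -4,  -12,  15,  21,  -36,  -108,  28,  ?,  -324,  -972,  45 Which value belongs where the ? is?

36

The slot pattern repeats as AABB (period 4), so there are 2 interleaved tracks.
Subsequence A: 6, 10, 15, 21, 28, ?, 45 (triangular numbers n(n+1)/2 for n = 3, 4, …).
Subsequence B: -4, -12, -36, -108, -324, -972 (a geometric progression (common ratio 3)).
Filling subsequence A at index 6 by its rule yields 36.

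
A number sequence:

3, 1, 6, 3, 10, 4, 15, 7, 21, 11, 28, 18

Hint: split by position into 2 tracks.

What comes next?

Odd-indexed and even-indexed terms follow separate rules.
Track A: 3, 6, 10, 15, 21, 28 — triangular numbers n(n+1)/2 for n = 2, 3, ….
Track B: 1, 3, 4, 7, 11, 18 — Fibonacci-style (each term is the sum of the two before it).
Position 13 → track A, term 7 = 36.

36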